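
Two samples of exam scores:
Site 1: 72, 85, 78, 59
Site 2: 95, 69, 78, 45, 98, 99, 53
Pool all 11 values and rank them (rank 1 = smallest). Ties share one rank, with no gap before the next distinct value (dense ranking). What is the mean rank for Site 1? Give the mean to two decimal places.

5.25

Sorted (ascending): 45, 53, 59, 69, 72, 78, 78, 85, 95, 98, 99
The 2 values of 78 share dense rank 6.
Remaining distinct values take the next consecutive integers.
Site 1 values → pooled ranks: 72→5, 85→7, 78→6, 59→3
Mean rank = (5 + 7 + 6 + 3) / 4 = 5.25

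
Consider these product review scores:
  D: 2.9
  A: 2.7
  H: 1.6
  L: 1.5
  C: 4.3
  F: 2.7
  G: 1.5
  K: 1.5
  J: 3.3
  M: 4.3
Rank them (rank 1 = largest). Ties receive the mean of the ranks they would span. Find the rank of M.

Sorted (descending): 4.3, 4.3, 3.3, 2.9, 2.7, 2.7, 1.6, 1.5, 1.5, 1.5
The 2 values of 4.3 occupy positions 1–2 → average rank (1+2)/2 = 1.5.
The 2 values of 2.7 occupy positions 5–6 → average rank (5+6)/2 = 5.5.
The 3 values of 1.5 occupy positions 8–10 → average rank 9.
M has value 4.3 → rank 1.5.

1.5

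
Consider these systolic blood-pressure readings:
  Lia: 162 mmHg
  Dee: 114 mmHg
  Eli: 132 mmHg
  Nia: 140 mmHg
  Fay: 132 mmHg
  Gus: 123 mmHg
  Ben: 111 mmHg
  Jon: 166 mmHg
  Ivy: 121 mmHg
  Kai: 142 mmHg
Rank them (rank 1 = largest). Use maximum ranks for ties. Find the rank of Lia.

Sorted (descending): 166, 162, 142, 140, 132, 132, 123, 121, 114, 111
The 2 values of 132 occupy positions 5–6 → each gets rank 6.
Lia has value 162 mmHg → rank 2.

2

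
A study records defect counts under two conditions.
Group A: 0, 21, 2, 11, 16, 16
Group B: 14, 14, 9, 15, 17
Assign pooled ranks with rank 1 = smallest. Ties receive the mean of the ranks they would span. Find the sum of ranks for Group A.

35

Sorted (ascending): 0, 2, 9, 11, 14, 14, 15, 16, 16, 17, 21
The 2 values of 14 occupy positions 5–6 → average rank (5+6)/2 = 5.5.
The 2 values of 16 occupy positions 8–9 → average rank (8+9)/2 = 8.5.
Group A values → pooled ranks: 0→1, 21→11, 2→2, 11→4, 16→8.5, 16→8.5
Rank sum = 1 + 11 + 2 + 4 + 8.5 + 8.5 = 35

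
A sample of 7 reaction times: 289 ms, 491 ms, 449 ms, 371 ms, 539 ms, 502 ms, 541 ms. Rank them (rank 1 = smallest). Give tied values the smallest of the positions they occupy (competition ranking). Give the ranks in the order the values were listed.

1, 4, 3, 2, 6, 5, 7

Sorted (ascending): 289, 371, 449, 491, 502, 539, 541
No ties — each value takes its position as its rank.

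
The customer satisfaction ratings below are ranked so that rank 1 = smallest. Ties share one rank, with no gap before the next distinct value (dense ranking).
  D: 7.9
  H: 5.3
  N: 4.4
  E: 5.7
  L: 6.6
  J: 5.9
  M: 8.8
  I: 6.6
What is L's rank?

5

Sorted (ascending): 4.4, 5.3, 5.7, 5.9, 6.6, 6.6, 7.9, 8.8
The 2 values of 6.6 share dense rank 5.
Remaining distinct values take the next consecutive integers.
L has value 6.6 → rank 5.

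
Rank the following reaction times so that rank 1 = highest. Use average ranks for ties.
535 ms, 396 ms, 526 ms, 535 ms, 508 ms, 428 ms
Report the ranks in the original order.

1.5, 6, 3, 1.5, 4, 5

Sorted (descending): 535, 535, 526, 508, 428, 396
The 2 values of 535 occupy positions 1–2 → average rank (1+2)/2 = 1.5.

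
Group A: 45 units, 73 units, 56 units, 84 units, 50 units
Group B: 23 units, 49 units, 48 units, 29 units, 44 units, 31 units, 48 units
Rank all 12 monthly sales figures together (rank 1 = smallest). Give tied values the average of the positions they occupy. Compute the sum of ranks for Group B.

31

Sorted (ascending): 23, 29, 31, 44, 45, 48, 48, 49, 50, 56, 73, 84
The 2 values of 48 occupy positions 6–7 → average rank (6+7)/2 = 6.5.
Group B values → pooled ranks: 23→1, 49→8, 48→6.5, 29→2, 44→4, 31→3, 48→6.5
Rank sum = 1 + 8 + 6.5 + 2 + 4 + 3 + 6.5 = 31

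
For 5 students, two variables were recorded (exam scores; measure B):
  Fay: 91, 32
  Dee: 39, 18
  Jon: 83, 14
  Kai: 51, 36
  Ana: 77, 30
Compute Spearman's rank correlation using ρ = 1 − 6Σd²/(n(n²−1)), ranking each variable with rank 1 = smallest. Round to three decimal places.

0.000

Ranks of variable 1: 5, 1, 4, 2, 3
Ranks of variable 2: 4, 2, 1, 5, 3
d = r₁ − r₂: 1, -1, 3, -3, 0
d²: 1, 1, 9, 9, 0; Σd² = 20
ρ = 1 − 6·20/(5·24) = 1 − 120/120 = 0.000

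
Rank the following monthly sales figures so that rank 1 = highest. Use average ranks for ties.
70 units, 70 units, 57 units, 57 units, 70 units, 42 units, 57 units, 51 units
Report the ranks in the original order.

Sorted (descending): 70, 70, 70, 57, 57, 57, 51, 42
The 3 values of 70 occupy positions 1–3 → average rank 2.
The 3 values of 57 occupy positions 4–6 → average rank 5.

2, 2, 5, 5, 2, 8, 5, 7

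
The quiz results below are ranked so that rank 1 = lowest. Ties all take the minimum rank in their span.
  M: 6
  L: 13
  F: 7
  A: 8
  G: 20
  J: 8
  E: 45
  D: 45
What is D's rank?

Sorted (ascending): 6, 7, 8, 8, 13, 20, 45, 45
The 2 values of 8 occupy positions 3–4 → each gets rank 3.
The 2 values of 45 occupy positions 7–8 → each gets rank 7.
D has value 45 → rank 7.

7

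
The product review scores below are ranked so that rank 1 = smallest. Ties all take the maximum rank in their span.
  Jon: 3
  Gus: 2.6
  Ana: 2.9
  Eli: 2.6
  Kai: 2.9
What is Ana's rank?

4

Sorted (ascending): 2.6, 2.6, 2.9, 2.9, 3
The 2 values of 2.6 occupy positions 1–2 → each gets rank 2.
The 2 values of 2.9 occupy positions 3–4 → each gets rank 4.
Ana has value 2.9 → rank 4.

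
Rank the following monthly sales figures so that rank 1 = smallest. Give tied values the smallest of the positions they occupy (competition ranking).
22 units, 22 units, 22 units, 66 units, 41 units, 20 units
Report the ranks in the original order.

2, 2, 2, 6, 5, 1

Sorted (ascending): 20, 22, 22, 22, 41, 66
The 3 values of 22 occupy positions 2–4 → each gets rank 2.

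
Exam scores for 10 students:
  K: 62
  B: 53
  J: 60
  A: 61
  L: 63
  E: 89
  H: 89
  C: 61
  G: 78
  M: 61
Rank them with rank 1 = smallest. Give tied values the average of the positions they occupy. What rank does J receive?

2

Sorted (ascending): 53, 60, 61, 61, 61, 62, 63, 78, 89, 89
The 3 values of 61 occupy positions 3–5 → average rank 4.
The 2 values of 89 occupy positions 9–10 → average rank (9+10)/2 = 9.5.
J has value 60 → rank 2.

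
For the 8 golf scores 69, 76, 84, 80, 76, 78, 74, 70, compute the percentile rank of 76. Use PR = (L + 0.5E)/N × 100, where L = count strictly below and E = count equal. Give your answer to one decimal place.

50.0

N = 8.
Strictly below 76: 3. Equal to 76: 2.
PR = (3 + 0.5·2)/8 × 100 = 50.0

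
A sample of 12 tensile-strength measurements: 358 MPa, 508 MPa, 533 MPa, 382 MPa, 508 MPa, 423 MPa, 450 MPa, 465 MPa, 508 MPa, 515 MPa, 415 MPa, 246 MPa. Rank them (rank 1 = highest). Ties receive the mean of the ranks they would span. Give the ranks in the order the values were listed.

11, 4, 1, 10, 4, 8, 7, 6, 4, 2, 9, 12

Sorted (descending): 533, 515, 508, 508, 508, 465, 450, 423, 415, 382, 358, 246
The 3 values of 508 occupy positions 3–5 → average rank 4.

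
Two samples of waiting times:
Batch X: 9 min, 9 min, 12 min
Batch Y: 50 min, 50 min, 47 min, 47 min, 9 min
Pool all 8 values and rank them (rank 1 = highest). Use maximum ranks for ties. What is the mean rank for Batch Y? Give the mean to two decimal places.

Sorted (descending): 50, 50, 47, 47, 12, 9, 9, 9
The 2 values of 50 occupy positions 1–2 → each gets rank 2.
The 2 values of 47 occupy positions 3–4 → each gets rank 4.
The 3 values of 9 occupy positions 6–8 → each gets rank 8.
Batch Y values → pooled ranks: 50→2, 50→2, 47→4, 47→4, 9→8
Mean rank = (2 + 2 + 4 + 4 + 8) / 5 = 4.00

4.00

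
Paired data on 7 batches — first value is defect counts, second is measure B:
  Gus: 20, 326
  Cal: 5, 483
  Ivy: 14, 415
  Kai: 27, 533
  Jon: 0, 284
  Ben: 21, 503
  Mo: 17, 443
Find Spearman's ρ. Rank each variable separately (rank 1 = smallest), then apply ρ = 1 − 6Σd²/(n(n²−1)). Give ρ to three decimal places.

0.679

Ranks of variable 1: 5, 2, 3, 7, 1, 6, 4
Ranks of variable 2: 2, 5, 3, 7, 1, 6, 4
d = r₁ − r₂: 3, -3, 0, 0, 0, 0, 0
d²: 9, 9, 0, 0, 0, 0, 0; Σd² = 18
ρ = 1 − 6·18/(7·48) = 1 − 108/336 = 0.679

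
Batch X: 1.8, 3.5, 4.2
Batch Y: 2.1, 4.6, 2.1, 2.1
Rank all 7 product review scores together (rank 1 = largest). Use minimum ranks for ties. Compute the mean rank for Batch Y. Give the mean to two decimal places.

3.25

Sorted (descending): 4.6, 4.2, 3.5, 2.1, 2.1, 2.1, 1.8
The 3 values of 2.1 occupy positions 4–6 → each gets rank 4.
Batch Y values → pooled ranks: 2.1→4, 4.6→1, 2.1→4, 2.1→4
Mean rank = (4 + 1 + 4 + 4) / 4 = 3.25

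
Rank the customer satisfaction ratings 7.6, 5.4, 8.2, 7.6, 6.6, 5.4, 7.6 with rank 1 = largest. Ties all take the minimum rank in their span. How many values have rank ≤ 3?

4

Sorted (descending): 8.2, 7.6, 7.6, 7.6, 6.6, 5.4, 5.4
The 3 values of 7.6 occupy positions 2–4 → each gets rank 2.
The 2 values of 5.4 occupy positions 6–7 → each gets rank 6.
Ranks ≤ 3: {1, 2, 2, 2} → 4 values.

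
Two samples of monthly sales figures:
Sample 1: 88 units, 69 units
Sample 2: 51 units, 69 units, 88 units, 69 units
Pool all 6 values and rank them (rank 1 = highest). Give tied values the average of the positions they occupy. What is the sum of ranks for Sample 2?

15.5

Sorted (descending): 88, 88, 69, 69, 69, 51
The 2 values of 88 occupy positions 1–2 → average rank (1+2)/2 = 1.5.
The 3 values of 69 occupy positions 3–5 → average rank 4.
Sample 2 values → pooled ranks: 51→6, 69→4, 88→1.5, 69→4
Rank sum = 6 + 4 + 1.5 + 4 = 15.5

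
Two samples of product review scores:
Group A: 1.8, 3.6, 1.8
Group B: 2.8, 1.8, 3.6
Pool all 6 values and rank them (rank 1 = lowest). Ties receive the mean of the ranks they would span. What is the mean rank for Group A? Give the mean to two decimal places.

3.17

Sorted (ascending): 1.8, 1.8, 1.8, 2.8, 3.6, 3.6
The 3 values of 1.8 occupy positions 1–3 → average rank 2.
The 2 values of 3.6 occupy positions 5–6 → average rank (5+6)/2 = 5.5.
Group A values → pooled ranks: 1.8→2, 3.6→5.5, 1.8→2
Mean rank = (2 + 5.5 + 2) / 3 = 3.17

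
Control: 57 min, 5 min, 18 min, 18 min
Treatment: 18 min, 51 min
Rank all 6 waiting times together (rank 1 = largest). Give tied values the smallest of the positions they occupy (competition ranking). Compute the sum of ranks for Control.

Sorted (descending): 57, 51, 18, 18, 18, 5
The 3 values of 18 occupy positions 3–5 → each gets rank 3.
Control values → pooled ranks: 57→1, 5→6, 18→3, 18→3
Rank sum = 1 + 6 + 3 + 3 = 13

13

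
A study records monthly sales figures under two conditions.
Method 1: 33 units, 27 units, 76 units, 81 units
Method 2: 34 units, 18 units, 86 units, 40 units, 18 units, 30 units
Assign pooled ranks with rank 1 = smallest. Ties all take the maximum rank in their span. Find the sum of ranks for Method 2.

31

Sorted (ascending): 18, 18, 27, 30, 33, 34, 40, 76, 81, 86
The 2 values of 18 occupy positions 1–2 → each gets rank 2.
Method 2 values → pooled ranks: 34→6, 18→2, 86→10, 40→7, 18→2, 30→4
Rank sum = 6 + 2 + 10 + 7 + 2 + 4 = 31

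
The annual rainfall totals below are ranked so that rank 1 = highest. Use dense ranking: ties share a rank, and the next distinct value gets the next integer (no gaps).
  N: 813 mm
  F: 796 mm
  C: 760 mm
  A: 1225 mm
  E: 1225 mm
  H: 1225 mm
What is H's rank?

1

Sorted (descending): 1225, 1225, 1225, 813, 796, 760
The 3 values of 1225 share dense rank 1.
Remaining distinct values take the next consecutive integers.
H has value 1225 mm → rank 1.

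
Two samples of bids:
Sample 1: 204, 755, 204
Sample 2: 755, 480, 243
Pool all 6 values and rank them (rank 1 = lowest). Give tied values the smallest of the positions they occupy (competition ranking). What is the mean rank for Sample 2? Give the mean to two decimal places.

4.00

Sorted (ascending): 204, 204, 243, 480, 755, 755
The 2 values of 204 occupy positions 1–2 → each gets rank 1.
The 2 values of 755 occupy positions 5–6 → each gets rank 5.
Sample 2 values → pooled ranks: 755→5, 480→4, 243→3
Mean rank = (5 + 4 + 3) / 3 = 4.00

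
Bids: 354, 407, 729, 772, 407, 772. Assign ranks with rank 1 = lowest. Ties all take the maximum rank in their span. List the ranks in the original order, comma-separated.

Sorted (ascending): 354, 407, 407, 729, 772, 772
The 2 values of 407 occupy positions 2–3 → each gets rank 3.
The 2 values of 772 occupy positions 5–6 → each gets rank 6.

1, 3, 4, 6, 3, 6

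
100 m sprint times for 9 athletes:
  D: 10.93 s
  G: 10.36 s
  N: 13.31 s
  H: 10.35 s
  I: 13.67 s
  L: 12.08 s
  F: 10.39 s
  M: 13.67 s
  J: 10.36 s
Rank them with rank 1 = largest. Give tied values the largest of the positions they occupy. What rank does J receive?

8

Sorted (descending): 13.67, 13.67, 13.31, 12.08, 10.93, 10.39, 10.36, 10.36, 10.35
The 2 values of 13.67 occupy positions 1–2 → each gets rank 2.
The 2 values of 10.36 occupy positions 7–8 → each gets rank 8.
J has value 10.36 s → rank 8.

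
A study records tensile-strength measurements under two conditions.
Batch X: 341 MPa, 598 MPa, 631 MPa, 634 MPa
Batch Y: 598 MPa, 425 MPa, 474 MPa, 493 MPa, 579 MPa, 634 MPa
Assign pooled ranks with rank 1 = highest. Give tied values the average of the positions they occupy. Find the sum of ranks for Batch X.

19

Sorted (descending): 634, 634, 631, 598, 598, 579, 493, 474, 425, 341
The 2 values of 634 occupy positions 1–2 → average rank (1+2)/2 = 1.5.
The 2 values of 598 occupy positions 4–5 → average rank (4+5)/2 = 4.5.
Batch X values → pooled ranks: 341→10, 598→4.5, 631→3, 634→1.5
Rank sum = 10 + 4.5 + 3 + 1.5 = 19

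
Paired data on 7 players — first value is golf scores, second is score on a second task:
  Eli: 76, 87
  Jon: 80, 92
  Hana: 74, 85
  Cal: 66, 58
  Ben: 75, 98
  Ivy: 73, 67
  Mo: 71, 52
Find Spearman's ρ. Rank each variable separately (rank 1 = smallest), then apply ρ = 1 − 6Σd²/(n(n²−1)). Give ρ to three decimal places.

Ranks of variable 1: 6, 7, 4, 1, 5, 3, 2
Ranks of variable 2: 5, 6, 4, 2, 7, 3, 1
d = r₁ − r₂: 1, 1, 0, -1, -2, 0, 1
d²: 1, 1, 0, 1, 4, 0, 1; Σd² = 8
ρ = 1 − 6·8/(7·48) = 1 − 48/336 = 0.857

0.857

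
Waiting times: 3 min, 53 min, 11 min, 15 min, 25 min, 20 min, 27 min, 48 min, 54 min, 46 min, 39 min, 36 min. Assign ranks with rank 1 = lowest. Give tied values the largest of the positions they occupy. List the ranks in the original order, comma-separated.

Sorted (ascending): 3, 11, 15, 20, 25, 27, 36, 39, 46, 48, 53, 54
No ties — each value takes its position as its rank.

1, 11, 2, 3, 5, 4, 6, 10, 12, 9, 8, 7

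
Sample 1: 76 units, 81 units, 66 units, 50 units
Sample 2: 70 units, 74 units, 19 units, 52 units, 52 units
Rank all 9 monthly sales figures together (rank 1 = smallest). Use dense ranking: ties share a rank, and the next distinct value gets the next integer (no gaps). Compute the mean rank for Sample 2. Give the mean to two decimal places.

Sorted (ascending): 19, 50, 52, 52, 66, 70, 74, 76, 81
The 2 values of 52 share dense rank 3.
Remaining distinct values take the next consecutive integers.
Sample 2 values → pooled ranks: 70→5, 74→6, 19→1, 52→3, 52→3
Mean rank = (5 + 6 + 1 + 3 + 3) / 5 = 3.60

3.60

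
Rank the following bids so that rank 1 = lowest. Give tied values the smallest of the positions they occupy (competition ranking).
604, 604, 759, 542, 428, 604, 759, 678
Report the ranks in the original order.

Sorted (ascending): 428, 542, 604, 604, 604, 678, 759, 759
The 3 values of 604 occupy positions 3–5 → each gets rank 3.
The 2 values of 759 occupy positions 7–8 → each gets rank 7.

3, 3, 7, 2, 1, 3, 7, 6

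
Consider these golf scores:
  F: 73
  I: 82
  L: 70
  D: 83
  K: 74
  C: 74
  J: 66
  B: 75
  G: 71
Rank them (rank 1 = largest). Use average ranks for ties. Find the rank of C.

Sorted (descending): 83, 82, 75, 74, 74, 73, 71, 70, 66
The 2 values of 74 occupy positions 4–5 → average rank (4+5)/2 = 4.5.
C has value 74 → rank 4.5.

4.5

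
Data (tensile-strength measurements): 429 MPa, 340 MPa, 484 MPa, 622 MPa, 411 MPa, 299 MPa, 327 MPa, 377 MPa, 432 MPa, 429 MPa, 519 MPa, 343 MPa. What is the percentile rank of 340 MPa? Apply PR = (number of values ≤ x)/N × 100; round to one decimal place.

25.0

N = 12.
Strictly below 340: 2. Equal to 340: 1.
PR = 3/12 × 100 = 25.0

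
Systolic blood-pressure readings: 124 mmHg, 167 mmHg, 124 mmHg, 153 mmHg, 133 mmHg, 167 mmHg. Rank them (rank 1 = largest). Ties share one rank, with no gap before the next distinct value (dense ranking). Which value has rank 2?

153

Sorted (descending): 167, 167, 153, 133, 124, 124
The 2 values of 167 share dense rank 1.
The 2 values of 124 share dense rank 4.
Remaining distinct values take the next consecutive integers.
Rank 2 → value 153.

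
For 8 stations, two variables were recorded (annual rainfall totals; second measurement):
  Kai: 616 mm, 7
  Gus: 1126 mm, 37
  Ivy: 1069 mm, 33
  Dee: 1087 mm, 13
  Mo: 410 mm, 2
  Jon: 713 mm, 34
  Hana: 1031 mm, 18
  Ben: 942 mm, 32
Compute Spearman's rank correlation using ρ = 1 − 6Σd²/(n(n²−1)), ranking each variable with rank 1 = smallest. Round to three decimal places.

0.595

Ranks of variable 1: 2, 8, 6, 7, 1, 3, 5, 4
Ranks of variable 2: 2, 8, 6, 3, 1, 7, 4, 5
d = r₁ − r₂: 0, 0, 0, 4, 0, -4, 1, -1
d²: 0, 0, 0, 16, 0, 16, 1, 1; Σd² = 34
ρ = 1 − 6·34/(8·63) = 1 − 204/504 = 0.595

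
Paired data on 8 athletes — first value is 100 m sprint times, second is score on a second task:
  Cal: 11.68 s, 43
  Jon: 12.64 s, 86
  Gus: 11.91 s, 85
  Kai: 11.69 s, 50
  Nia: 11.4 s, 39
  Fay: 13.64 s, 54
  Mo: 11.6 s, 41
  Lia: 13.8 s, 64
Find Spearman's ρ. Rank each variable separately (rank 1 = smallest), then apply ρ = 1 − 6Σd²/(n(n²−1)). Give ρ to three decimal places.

Ranks of variable 1: 3, 6, 5, 4, 1, 7, 2, 8
Ranks of variable 2: 3, 8, 7, 4, 1, 5, 2, 6
d = r₁ − r₂: 0, -2, -2, 0, 0, 2, 0, 2
d²: 0, 4, 4, 0, 0, 4, 0, 4; Σd² = 16
ρ = 1 − 6·16/(8·63) = 1 − 96/504 = 0.810

0.810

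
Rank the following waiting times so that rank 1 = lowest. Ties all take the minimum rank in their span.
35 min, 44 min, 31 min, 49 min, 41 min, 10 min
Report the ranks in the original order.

3, 5, 2, 6, 4, 1

Sorted (ascending): 10, 31, 35, 41, 44, 49
No ties — each value takes its position as its rank.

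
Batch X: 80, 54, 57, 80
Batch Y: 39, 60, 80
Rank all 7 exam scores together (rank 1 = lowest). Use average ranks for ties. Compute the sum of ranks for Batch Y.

Sorted (ascending): 39, 54, 57, 60, 80, 80, 80
The 3 values of 80 occupy positions 5–7 → average rank 6.
Batch Y values → pooled ranks: 39→1, 60→4, 80→6
Rank sum = 1 + 4 + 6 = 11

11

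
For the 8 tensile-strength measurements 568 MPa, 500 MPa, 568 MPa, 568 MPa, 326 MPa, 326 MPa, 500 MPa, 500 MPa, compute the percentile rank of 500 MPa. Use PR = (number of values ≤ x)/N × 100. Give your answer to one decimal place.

62.5

N = 8.
Strictly below 500: 2. Equal to 500: 3.
PR = 5/8 × 100 = 62.5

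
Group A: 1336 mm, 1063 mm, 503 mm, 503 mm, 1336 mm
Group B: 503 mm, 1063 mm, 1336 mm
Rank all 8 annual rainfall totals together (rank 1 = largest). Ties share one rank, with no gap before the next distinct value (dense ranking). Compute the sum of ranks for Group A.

10

Sorted (descending): 1336, 1336, 1336, 1063, 1063, 503, 503, 503
The 3 values of 1336 share dense rank 1.
The 2 values of 1063 share dense rank 2.
The 3 values of 503 share dense rank 3.
Group A values → pooled ranks: 1336→1, 1063→2, 503→3, 503→3, 1336→1
Rank sum = 1 + 2 + 3 + 3 + 1 = 10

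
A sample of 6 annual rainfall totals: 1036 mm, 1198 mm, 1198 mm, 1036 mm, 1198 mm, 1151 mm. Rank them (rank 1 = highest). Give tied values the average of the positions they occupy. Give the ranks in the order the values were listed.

5.5, 2, 2, 5.5, 2, 4

Sorted (descending): 1198, 1198, 1198, 1151, 1036, 1036
The 3 values of 1198 occupy positions 1–3 → average rank 2.
The 2 values of 1036 occupy positions 5–6 → average rank (5+6)/2 = 5.5.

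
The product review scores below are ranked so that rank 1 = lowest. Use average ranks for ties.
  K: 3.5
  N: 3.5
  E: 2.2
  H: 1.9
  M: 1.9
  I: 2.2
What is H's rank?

Sorted (ascending): 1.9, 1.9, 2.2, 2.2, 3.5, 3.5
The 2 values of 1.9 occupy positions 1–2 → average rank (1+2)/2 = 1.5.
The 2 values of 2.2 occupy positions 3–4 → average rank (3+4)/2 = 3.5.
The 2 values of 3.5 occupy positions 5–6 → average rank (5+6)/2 = 5.5.
H has value 1.9 → rank 1.5.

1.5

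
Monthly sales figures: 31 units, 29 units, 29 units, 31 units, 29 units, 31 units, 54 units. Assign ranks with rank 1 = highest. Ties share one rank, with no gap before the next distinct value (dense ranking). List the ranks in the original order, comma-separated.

Sorted (descending): 54, 31, 31, 31, 29, 29, 29
The 3 values of 31 share dense rank 2.
The 3 values of 29 share dense rank 3.
Remaining distinct values take the next consecutive integers.

2, 3, 3, 2, 3, 2, 1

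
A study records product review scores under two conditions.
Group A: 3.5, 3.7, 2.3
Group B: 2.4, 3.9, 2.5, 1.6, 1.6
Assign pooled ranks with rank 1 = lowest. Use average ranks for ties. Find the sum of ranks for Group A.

16

Sorted (ascending): 1.6, 1.6, 2.3, 2.4, 2.5, 3.5, 3.7, 3.9
The 2 values of 1.6 occupy positions 1–2 → average rank (1+2)/2 = 1.5.
Group A values → pooled ranks: 3.5→6, 3.7→7, 2.3→3
Rank sum = 6 + 7 + 3 = 16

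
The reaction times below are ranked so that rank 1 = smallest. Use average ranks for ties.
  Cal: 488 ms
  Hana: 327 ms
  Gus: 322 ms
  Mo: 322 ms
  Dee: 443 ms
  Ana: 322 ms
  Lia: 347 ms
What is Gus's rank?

2

Sorted (ascending): 322, 322, 322, 327, 347, 443, 488
The 3 values of 322 occupy positions 1–3 → average rank 2.
Gus has value 322 ms → rank 2.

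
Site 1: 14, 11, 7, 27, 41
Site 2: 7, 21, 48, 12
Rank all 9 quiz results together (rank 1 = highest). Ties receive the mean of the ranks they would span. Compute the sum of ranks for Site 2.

Sorted (descending): 48, 41, 27, 21, 14, 12, 11, 7, 7
The 2 values of 7 occupy positions 8–9 → average rank (8+9)/2 = 8.5.
Site 2 values → pooled ranks: 7→8.5, 21→4, 48→1, 12→6
Rank sum = 8.5 + 4 + 1 + 6 = 19.5

19.5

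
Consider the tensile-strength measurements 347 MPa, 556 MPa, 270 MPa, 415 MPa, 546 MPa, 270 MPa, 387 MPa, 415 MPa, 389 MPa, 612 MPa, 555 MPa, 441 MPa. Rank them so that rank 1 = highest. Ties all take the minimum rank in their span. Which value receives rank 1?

612

Sorted (descending): 612, 556, 555, 546, 441, 415, 415, 389, 387, 347, 270, 270
The 2 values of 415 occupy positions 6–7 → each gets rank 6.
The 2 values of 270 occupy positions 11–12 → each gets rank 11.
Rank 1 → value 612.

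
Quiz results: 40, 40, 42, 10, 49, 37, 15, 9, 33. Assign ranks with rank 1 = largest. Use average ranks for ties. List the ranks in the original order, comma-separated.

Sorted (descending): 49, 42, 40, 40, 37, 33, 15, 10, 9
The 2 values of 40 occupy positions 3–4 → average rank (3+4)/2 = 3.5.

3.5, 3.5, 2, 8, 1, 5, 7, 9, 6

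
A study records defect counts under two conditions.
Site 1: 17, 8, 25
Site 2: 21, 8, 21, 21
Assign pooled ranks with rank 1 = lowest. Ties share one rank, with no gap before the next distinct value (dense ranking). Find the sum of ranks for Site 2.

Sorted (ascending): 8, 8, 17, 21, 21, 21, 25
The 2 values of 8 share dense rank 1.
The 3 values of 21 share dense rank 3.
Remaining distinct values take the next consecutive integers.
Site 2 values → pooled ranks: 21→3, 8→1, 21→3, 21→3
Rank sum = 3 + 1 + 3 + 3 = 10

10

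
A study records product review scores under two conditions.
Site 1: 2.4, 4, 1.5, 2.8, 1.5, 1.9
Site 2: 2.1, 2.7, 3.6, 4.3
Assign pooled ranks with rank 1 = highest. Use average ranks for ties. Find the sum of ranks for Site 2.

Sorted (descending): 4.3, 4, 3.6, 2.8, 2.7, 2.4, 2.1, 1.9, 1.5, 1.5
The 2 values of 1.5 occupy positions 9–10 → average rank (9+10)/2 = 9.5.
Site 2 values → pooled ranks: 2.1→7, 2.7→5, 3.6→3, 4.3→1
Rank sum = 7 + 5 + 3 + 1 = 16

16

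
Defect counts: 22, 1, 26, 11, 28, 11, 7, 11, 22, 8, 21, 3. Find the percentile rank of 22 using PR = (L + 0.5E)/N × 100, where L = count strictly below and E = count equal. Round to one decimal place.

75.0

N = 12.
Strictly below 22: 8. Equal to 22: 2.
PR = (8 + 0.5·2)/12 × 100 = 75.0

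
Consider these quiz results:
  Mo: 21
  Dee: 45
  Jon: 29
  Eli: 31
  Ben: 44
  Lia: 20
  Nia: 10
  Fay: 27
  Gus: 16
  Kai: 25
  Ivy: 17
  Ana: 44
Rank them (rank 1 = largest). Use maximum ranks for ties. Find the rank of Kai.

Sorted (descending): 45, 44, 44, 31, 29, 27, 25, 21, 20, 17, 16, 10
The 2 values of 44 occupy positions 2–3 → each gets rank 3.
Kai has value 25 → rank 7.

7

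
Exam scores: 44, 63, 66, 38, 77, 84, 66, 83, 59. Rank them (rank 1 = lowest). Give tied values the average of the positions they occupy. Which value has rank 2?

Sorted (ascending): 38, 44, 59, 63, 66, 66, 77, 83, 84
The 2 values of 66 occupy positions 5–6 → average rank (5+6)/2 = 5.5.
Rank 2 → value 44.

44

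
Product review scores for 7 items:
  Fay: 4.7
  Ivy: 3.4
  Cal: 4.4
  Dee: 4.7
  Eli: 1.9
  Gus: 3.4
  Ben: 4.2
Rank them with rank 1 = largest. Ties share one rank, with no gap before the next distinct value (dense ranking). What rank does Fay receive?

Sorted (descending): 4.7, 4.7, 4.4, 4.2, 3.4, 3.4, 1.9
The 2 values of 4.7 share dense rank 1.
The 2 values of 3.4 share dense rank 4.
Remaining distinct values take the next consecutive integers.
Fay has value 4.7 → rank 1.

1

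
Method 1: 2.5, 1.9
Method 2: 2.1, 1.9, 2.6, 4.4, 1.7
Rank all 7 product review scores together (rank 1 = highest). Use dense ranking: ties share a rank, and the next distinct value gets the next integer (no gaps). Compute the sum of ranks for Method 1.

Sorted (descending): 4.4, 2.6, 2.5, 2.1, 1.9, 1.9, 1.7
The 2 values of 1.9 share dense rank 5.
Remaining distinct values take the next consecutive integers.
Method 1 values → pooled ranks: 2.5→3, 1.9→5
Rank sum = 3 + 5 = 8

8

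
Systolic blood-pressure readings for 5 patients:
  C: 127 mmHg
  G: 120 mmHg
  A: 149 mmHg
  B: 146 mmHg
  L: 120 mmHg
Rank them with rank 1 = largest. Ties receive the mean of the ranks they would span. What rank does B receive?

2

Sorted (descending): 149, 146, 127, 120, 120
The 2 values of 120 occupy positions 4–5 → average rank (4+5)/2 = 4.5.
B has value 146 mmHg → rank 2.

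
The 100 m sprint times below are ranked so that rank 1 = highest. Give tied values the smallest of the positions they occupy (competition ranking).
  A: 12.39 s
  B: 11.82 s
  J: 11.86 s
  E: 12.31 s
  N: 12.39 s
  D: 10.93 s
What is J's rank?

4

Sorted (descending): 12.39, 12.39, 12.31, 11.86, 11.82, 10.93
The 2 values of 12.39 occupy positions 1–2 → each gets rank 1.
J has value 11.86 s → rank 4.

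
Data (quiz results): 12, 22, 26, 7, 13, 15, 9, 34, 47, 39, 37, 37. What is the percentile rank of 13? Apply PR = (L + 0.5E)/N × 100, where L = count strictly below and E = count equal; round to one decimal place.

N = 12.
Strictly below 13: 3. Equal to 13: 1.
PR = (3 + 0.5·1)/12 × 100 = 29.2

29.2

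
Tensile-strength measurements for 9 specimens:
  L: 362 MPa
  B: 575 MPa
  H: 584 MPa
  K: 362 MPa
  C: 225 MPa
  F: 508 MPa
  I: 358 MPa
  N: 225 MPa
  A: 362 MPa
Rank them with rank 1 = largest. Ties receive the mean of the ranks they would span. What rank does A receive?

Sorted (descending): 584, 575, 508, 362, 362, 362, 358, 225, 225
The 3 values of 362 occupy positions 4–6 → average rank 5.
The 2 values of 225 occupy positions 8–9 → average rank (8+9)/2 = 8.5.
A has value 362 MPa → rank 5.

5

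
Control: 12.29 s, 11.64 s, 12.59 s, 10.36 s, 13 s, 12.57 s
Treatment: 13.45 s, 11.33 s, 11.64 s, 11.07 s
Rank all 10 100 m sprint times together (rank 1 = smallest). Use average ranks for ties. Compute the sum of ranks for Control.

Sorted (ascending): 10.36, 11.07, 11.33, 11.64, 11.64, 12.29, 12.57, 12.59, 13, 13.45
The 2 values of 11.64 occupy positions 4–5 → average rank (4+5)/2 = 4.5.
Control values → pooled ranks: 12.29→6, 11.64→4.5, 12.59→8, 10.36→1, 13→9, 12.57→7
Rank sum = 6 + 4.5 + 8 + 1 + 9 + 7 = 35.5

35.5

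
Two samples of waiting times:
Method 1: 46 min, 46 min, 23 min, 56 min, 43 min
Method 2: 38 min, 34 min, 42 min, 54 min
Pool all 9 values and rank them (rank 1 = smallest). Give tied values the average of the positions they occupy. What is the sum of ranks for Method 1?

Sorted (ascending): 23, 34, 38, 42, 43, 46, 46, 54, 56
The 2 values of 46 occupy positions 6–7 → average rank (6+7)/2 = 6.5.
Method 1 values → pooled ranks: 46→6.5, 46→6.5, 23→1, 56→9, 43→5
Rank sum = 6.5 + 6.5 + 1 + 9 + 5 = 28

28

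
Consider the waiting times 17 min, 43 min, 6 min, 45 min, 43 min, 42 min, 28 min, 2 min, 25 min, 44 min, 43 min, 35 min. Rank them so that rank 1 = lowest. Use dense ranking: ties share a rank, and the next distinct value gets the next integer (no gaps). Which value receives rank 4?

Sorted (ascending): 2, 6, 17, 25, 28, 35, 42, 43, 43, 43, 44, 45
The 3 values of 43 share dense rank 8.
Remaining distinct values take the next consecutive integers.
Rank 4 → value 25.

25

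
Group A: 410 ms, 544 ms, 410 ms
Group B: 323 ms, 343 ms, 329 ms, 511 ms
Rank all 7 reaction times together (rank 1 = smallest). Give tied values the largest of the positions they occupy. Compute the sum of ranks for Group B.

Sorted (ascending): 323, 329, 343, 410, 410, 511, 544
The 2 values of 410 occupy positions 4–5 → each gets rank 5.
Group B values → pooled ranks: 323→1, 343→3, 329→2, 511→6
Rank sum = 1 + 3 + 2 + 6 = 12

12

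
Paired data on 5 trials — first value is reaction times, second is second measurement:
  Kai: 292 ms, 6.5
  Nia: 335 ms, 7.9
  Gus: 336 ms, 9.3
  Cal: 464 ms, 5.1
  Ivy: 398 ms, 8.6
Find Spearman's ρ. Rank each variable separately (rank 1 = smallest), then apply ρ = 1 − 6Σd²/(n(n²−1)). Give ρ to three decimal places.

-0.100

Ranks of variable 1: 1, 2, 3, 5, 4
Ranks of variable 2: 2, 3, 5, 1, 4
d = r₁ − r₂: -1, -1, -2, 4, 0
d²: 1, 1, 4, 16, 0; Σd² = 22
ρ = 1 − 6·22/(5·24) = 1 − 132/120 = -0.100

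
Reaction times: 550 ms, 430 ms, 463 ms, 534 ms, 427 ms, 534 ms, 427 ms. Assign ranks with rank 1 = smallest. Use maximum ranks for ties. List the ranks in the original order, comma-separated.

Sorted (ascending): 427, 427, 430, 463, 534, 534, 550
The 2 values of 427 occupy positions 1–2 → each gets rank 2.
The 2 values of 534 occupy positions 5–6 → each gets rank 6.

7, 3, 4, 6, 2, 6, 2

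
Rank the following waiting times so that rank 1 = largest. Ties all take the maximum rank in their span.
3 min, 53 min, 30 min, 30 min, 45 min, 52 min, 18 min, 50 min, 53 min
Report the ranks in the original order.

Sorted (descending): 53, 53, 52, 50, 45, 30, 30, 18, 3
The 2 values of 53 occupy positions 1–2 → each gets rank 2.
The 2 values of 30 occupy positions 6–7 → each gets rank 7.

9, 2, 7, 7, 5, 3, 8, 4, 2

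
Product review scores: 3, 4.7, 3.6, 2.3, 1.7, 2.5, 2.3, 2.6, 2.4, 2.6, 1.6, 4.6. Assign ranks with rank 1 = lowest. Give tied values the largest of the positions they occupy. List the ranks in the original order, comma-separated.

9, 12, 10, 4, 2, 6, 4, 8, 5, 8, 1, 11

Sorted (ascending): 1.6, 1.7, 2.3, 2.3, 2.4, 2.5, 2.6, 2.6, 3, 3.6, 4.6, 4.7
The 2 values of 2.3 occupy positions 3–4 → each gets rank 4.
The 2 values of 2.6 occupy positions 7–8 → each gets rank 8.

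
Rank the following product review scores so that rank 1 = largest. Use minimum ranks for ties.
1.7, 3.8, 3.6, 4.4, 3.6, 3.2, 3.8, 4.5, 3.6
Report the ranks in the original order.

9, 3, 5, 2, 5, 8, 3, 1, 5

Sorted (descending): 4.5, 4.4, 3.8, 3.8, 3.6, 3.6, 3.6, 3.2, 1.7
The 2 values of 3.8 occupy positions 3–4 → each gets rank 3.
The 3 values of 3.6 occupy positions 5–7 → each gets rank 5.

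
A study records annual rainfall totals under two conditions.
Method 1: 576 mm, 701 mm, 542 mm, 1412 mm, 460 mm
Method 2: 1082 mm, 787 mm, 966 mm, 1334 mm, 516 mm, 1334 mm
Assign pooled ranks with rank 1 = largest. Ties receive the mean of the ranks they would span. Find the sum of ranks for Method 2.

30

Sorted (descending): 1412, 1334, 1334, 1082, 966, 787, 701, 576, 542, 516, 460
The 2 values of 1334 occupy positions 2–3 → average rank (2+3)/2 = 2.5.
Method 2 values → pooled ranks: 1082→4, 787→6, 966→5, 1334→2.5, 516→10, 1334→2.5
Rank sum = 4 + 6 + 5 + 2.5 + 10 + 2.5 = 30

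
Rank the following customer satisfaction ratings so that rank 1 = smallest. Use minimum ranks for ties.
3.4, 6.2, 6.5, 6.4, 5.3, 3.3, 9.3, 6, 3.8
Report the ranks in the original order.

Sorted (ascending): 3.3, 3.4, 3.8, 5.3, 6, 6.2, 6.4, 6.5, 9.3
No ties — each value takes its position as its rank.

2, 6, 8, 7, 4, 1, 9, 5, 3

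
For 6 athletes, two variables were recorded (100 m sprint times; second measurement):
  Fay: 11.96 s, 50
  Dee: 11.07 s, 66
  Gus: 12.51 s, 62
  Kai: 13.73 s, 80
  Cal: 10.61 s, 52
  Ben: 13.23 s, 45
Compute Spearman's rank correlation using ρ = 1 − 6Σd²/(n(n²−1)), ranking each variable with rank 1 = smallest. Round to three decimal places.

0.143

Ranks of variable 1: 3, 2, 4, 6, 1, 5
Ranks of variable 2: 2, 5, 4, 6, 3, 1
d = r₁ − r₂: 1, -3, 0, 0, -2, 4
d²: 1, 9, 0, 0, 4, 16; Σd² = 30
ρ = 1 − 6·30/(6·35) = 1 − 180/210 = 0.143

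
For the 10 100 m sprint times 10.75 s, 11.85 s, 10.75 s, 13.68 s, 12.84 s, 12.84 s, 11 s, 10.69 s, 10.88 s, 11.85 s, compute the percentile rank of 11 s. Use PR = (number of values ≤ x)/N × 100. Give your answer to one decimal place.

50.0

N = 10.
Strictly below 11: 4. Equal to 11: 1.
PR = 5/10 × 100 = 50.0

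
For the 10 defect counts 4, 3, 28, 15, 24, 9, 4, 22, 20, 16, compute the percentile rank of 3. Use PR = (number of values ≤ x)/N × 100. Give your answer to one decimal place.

10.0

N = 10.
Strictly below 3: 0. Equal to 3: 1.
PR = 1/10 × 100 = 10.0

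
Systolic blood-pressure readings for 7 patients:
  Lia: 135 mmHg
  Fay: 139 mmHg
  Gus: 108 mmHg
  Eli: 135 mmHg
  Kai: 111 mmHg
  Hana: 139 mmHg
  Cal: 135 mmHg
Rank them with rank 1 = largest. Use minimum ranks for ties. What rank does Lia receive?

Sorted (descending): 139, 139, 135, 135, 135, 111, 108
The 2 values of 139 occupy positions 1–2 → each gets rank 1.
The 3 values of 135 occupy positions 3–5 → each gets rank 3.
Lia has value 135 mmHg → rank 3.

3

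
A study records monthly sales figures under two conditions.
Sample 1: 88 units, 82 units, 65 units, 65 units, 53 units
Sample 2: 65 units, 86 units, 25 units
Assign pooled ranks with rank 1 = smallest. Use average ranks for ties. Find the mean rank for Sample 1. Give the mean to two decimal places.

Sorted (ascending): 25, 53, 65, 65, 65, 82, 86, 88
The 3 values of 65 occupy positions 3–5 → average rank 4.
Sample 1 values → pooled ranks: 88→8, 82→6, 65→4, 65→4, 53→2
Mean rank = (8 + 6 + 4 + 4 + 2) / 5 = 4.80

4.80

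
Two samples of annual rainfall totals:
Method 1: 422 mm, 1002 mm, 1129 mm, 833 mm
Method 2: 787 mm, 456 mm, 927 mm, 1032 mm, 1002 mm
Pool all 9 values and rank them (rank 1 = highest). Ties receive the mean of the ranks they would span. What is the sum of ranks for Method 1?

19.5

Sorted (descending): 1129, 1032, 1002, 1002, 927, 833, 787, 456, 422
The 2 values of 1002 occupy positions 3–4 → average rank (3+4)/2 = 3.5.
Method 1 values → pooled ranks: 422→9, 1002→3.5, 1129→1, 833→6
Rank sum = 9 + 3.5 + 1 + 6 = 19.5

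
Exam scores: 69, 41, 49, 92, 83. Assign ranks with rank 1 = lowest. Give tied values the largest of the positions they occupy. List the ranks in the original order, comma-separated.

3, 1, 2, 5, 4

Sorted (ascending): 41, 49, 69, 83, 92
No ties — each value takes its position as its rank.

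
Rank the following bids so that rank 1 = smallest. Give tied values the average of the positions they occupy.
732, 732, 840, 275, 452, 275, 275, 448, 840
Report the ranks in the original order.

6.5, 6.5, 8.5, 2, 5, 2, 2, 4, 8.5

Sorted (ascending): 275, 275, 275, 448, 452, 732, 732, 840, 840
The 3 values of 275 occupy positions 1–3 → average rank 2.
The 2 values of 732 occupy positions 6–7 → average rank (6+7)/2 = 6.5.
The 2 values of 840 occupy positions 8–9 → average rank (8+9)/2 = 8.5.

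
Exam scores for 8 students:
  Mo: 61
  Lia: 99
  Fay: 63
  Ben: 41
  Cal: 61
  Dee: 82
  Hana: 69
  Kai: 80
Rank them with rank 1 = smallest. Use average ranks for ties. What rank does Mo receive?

2.5

Sorted (ascending): 41, 61, 61, 63, 69, 80, 82, 99
The 2 values of 61 occupy positions 2–3 → average rank (2+3)/2 = 2.5.
Mo has value 61 → rank 2.5.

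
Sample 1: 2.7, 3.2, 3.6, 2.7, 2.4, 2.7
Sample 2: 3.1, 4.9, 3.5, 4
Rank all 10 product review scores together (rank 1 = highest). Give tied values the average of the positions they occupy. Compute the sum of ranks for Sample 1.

Sorted (descending): 4.9, 4, 3.6, 3.5, 3.2, 3.1, 2.7, 2.7, 2.7, 2.4
The 3 values of 2.7 occupy positions 7–9 → average rank 8.
Sample 1 values → pooled ranks: 2.7→8, 3.2→5, 3.6→3, 2.7→8, 2.4→10, 2.7→8
Rank sum = 8 + 5 + 3 + 8 + 10 + 8 = 42

42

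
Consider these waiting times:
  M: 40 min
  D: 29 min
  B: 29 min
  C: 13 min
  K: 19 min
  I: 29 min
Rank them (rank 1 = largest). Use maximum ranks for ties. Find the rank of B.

Sorted (descending): 40, 29, 29, 29, 19, 13
The 3 values of 29 occupy positions 2–4 → each gets rank 4.
B has value 29 min → rank 4.

4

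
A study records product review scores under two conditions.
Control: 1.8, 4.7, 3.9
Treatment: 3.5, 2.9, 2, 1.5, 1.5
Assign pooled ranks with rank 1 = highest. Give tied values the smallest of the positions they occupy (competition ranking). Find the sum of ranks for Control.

9

Sorted (descending): 4.7, 3.9, 3.5, 2.9, 2, 1.8, 1.5, 1.5
The 2 values of 1.5 occupy positions 7–8 → each gets rank 7.
Control values → pooled ranks: 1.8→6, 4.7→1, 3.9→2
Rank sum = 6 + 1 + 2 = 9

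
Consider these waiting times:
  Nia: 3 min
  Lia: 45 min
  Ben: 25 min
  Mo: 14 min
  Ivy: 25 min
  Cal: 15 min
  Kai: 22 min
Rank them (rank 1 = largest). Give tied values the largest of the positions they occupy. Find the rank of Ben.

3

Sorted (descending): 45, 25, 25, 22, 15, 14, 3
The 2 values of 25 occupy positions 2–3 → each gets rank 3.
Ben has value 25 min → rank 3.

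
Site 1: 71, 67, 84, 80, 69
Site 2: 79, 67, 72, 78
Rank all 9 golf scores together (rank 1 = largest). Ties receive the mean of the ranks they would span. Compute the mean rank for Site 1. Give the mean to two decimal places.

Sorted (descending): 84, 80, 79, 78, 72, 71, 69, 67, 67
The 2 values of 67 occupy positions 8–9 → average rank (8+9)/2 = 8.5.
Site 1 values → pooled ranks: 71→6, 67→8.5, 84→1, 80→2, 69→7
Mean rank = (6 + 8.5 + 1 + 2 + 7) / 5 = 4.90

4.90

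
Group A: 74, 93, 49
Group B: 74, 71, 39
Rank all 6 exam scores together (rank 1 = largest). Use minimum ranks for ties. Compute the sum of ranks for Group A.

Sorted (descending): 93, 74, 74, 71, 49, 39
The 2 values of 74 occupy positions 2–3 → each gets rank 2.
Group A values → pooled ranks: 74→2, 93→1, 49→5
Rank sum = 2 + 1 + 5 = 8

8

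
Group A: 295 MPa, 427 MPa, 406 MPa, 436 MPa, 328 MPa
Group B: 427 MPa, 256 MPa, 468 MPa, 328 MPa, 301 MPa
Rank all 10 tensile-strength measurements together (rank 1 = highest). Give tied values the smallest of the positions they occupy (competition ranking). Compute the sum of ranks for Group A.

Sorted (descending): 468, 436, 427, 427, 406, 328, 328, 301, 295, 256
The 2 values of 427 occupy positions 3–4 → each gets rank 3.
The 2 values of 328 occupy positions 6–7 → each gets rank 6.
Group A values → pooled ranks: 295→9, 427→3, 406→5, 436→2, 328→6
Rank sum = 9 + 3 + 5 + 2 + 6 = 25

25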